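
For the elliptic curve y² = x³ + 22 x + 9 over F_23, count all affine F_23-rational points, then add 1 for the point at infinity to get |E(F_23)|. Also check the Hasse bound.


Affine points = {(0, 3), (0, 20), (1, 3), (1, 20), (4, 0), (6, 9), (6, 14), (7, 0), (9, 4), (9, 19), (11, 8), (11, 15), (12, 0), (13, 10), (13, 13), (14, 5), (14, 18), (16, 8), (16, 15), (17, 11), (17, 12), (18, 2), (18, 21), (19, 8), (19, 15), (20, 10), (20, 13), (21, 7), (21, 16), (22, 3), (22, 20)}; affine count = 31; |E(F_23)| = 32.

Discriminant check: Δ ∝ 4a³ + 27b² = 4·22³ + 27·9² = 4·10648 + 27·81 ≡ 21 (mod 23). Nonzero ⇒ E is nonsingular.
For each x ∈ F_23, compute rhs = x³ + 22·x + 9 mod 23, then count y ∈ F_23 with y² ≡ rhs.
  x = 0: rhs = 9, matching y values: 3, 20 (2 points).
  x = 1: rhs = 9, matching y values: 3, 20 (2 points).
  x = 2: rhs = 15, matching y values: none (0 points).
  x = 3: rhs = 10, matching y values: none (0 points).
  x = 4: rhs = 0, matching y values: 0 (1 points).
  x = 5: rhs = 14, matching y values: none (0 points).
  x = 6: rhs = 12, matching y values: 9, 14 (2 points).
  x = 7: rhs = 0, matching y values: 0 (1 points).
  x = 8: rhs = 7, matching y values: none (0 points).
  x = 9: rhs = 16, matching y values: 4, 19 (2 points).
  x = 10: rhs = 10, matching y values: none (0 points).
  x = 11: rhs = 18, matching y values: 8, 15 (2 points).
  x = 12: rhs = 0, matching y values: 0 (1 points).
  x = 13: rhs = 8, matching y values: 10, 13 (2 points).
  x = 14: rhs = 2, matching y values: 5, 18 (2 points).
  x = 15: rhs = 11, matching y values: none (0 points).
  x = 16: rhs = 18, matching y values: 8, 15 (2 points).
  x = 17: rhs = 6, matching y values: 11, 12 (2 points).
  x = 18: rhs = 4, matching y values: 2, 21 (2 points).
  x = 19: rhs = 18, matching y values: 8, 15 (2 points).
  x = 20: rhs = 8, matching y values: 10, 13 (2 points).
  x = 21: rhs = 3, matching y values: 7, 16 (2 points).
  x = 22: rhs = 9, matching y values: 3, 20 (2 points).
Total affine count: 31.
Full point count |E(F_23)| = 31 + 1 = 32.
Hasse bound: |32 − (23+1)| = |8| = 8 ≤ 2√23 ≈ 9.5917 ✓.


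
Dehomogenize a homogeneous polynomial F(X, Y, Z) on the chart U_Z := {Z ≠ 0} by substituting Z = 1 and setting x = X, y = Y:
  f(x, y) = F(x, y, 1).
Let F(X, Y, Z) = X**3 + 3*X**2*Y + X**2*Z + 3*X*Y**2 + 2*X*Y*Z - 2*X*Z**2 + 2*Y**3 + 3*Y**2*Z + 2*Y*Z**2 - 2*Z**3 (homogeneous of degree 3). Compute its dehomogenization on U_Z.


f(x, y) = x**3 + 3*x**2*y + x**2 + 3*x*y**2 + 2*x*y - 2*x + 2*y**3 + 3*y**2 + 2*y - 2

On U_Z we set Z = 1. Each monomial c·X^i·Y^j·Z^k in F becomes c·x^i·y^j·1^k = c·x^i·y^j.
Substituting Z = 1: F(X, Y, 1) = x**3 + 3*x**2*y + x**2 + 3*x*y**2 + 2*x*y - 2*x + 2*y**3 + 3*y**2 + 2*y - 2.
Note: deg(f) ≤ deg(F) = 3; strict inequality happens when F is divisible by Z (lost terms).


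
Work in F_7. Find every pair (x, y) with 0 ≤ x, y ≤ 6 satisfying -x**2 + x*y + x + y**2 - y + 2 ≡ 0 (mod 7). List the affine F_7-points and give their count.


Affine F_7-points: {(0, 4), (2, 0), (2, 6), (4, 2), (5, 4), (5, 6), (6, 0), (6, 2)}; count = 8.

For each of the 49 pairs (x, y) ∈ F_7², evaluate f(x, y) mod 7. Record the zeros.
  x = 0: [0↦2, 1↦2, 2↦4, 3↦1, 4↦0, 5↦1, 6↦4]  zeros at y ∈ {4}
  x = 1: [0↦2, 1↦3, 2↦6, 3↦4, 4↦4, 5↦6, 6↦3]  zeros at y ∈ ∅
  x = 2: [0↦0, 1↦2, 2↦6, 3↦5, 4↦6, 5↦2, 6↦0]  zeros at y ∈ {0, 6}
  x = 3: [0↦3, 1↦6, 2↦4, 3↦4, 4↦6, 5↦3, 6↦2]  zeros at y ∈ ∅
  x = 4: [0↦4, 1↦1, 2↦0, 3↦1, 4↦4, 5↦2, 6↦2]  zeros at y ∈ {2}
  x = 5: [0↦3, 1↦1, 2↦1, 3↦3, 4↦0, 5↦6, 6↦0]  zeros at y ∈ {4, 6}
  x = 6: [0↦0, 1↦6, 2↦0, 3↦3, 4↦1, 5↦1, 6↦3]  zeros at y ∈ {0, 2}
Collecting zeros: affine points = {(0, 4), (2, 0), (2, 6), (4, 2), (5, 4), (5, 6), (6, 0), (6, 2)}.
Total count |C(F_7)_aff| = 8.


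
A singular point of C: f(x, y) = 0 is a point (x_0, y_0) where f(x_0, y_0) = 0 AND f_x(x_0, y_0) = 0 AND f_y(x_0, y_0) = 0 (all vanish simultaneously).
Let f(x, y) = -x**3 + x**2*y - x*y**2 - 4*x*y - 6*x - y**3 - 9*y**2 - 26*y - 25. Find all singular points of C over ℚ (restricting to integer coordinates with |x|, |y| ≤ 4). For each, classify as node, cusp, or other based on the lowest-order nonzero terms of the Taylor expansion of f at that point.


Singular points: {(-1, -3)}; classification: cusp.

Compute partial derivatives:
  f_x = -3*x**2 + 2*x*y - y**2 - 4*y - 6.
  f_y = x**2 - 2*x*y - 4*x - 3*y**2 - 18*y - 26.
Scan x_0 ∈ {−4, ..., 4}. For each x_0, f_y(x_0, y) is a polynomial in y; find its integer roots y ∈ {−4, ..., 4}, then test f_x and f at those candidates.
  x = -4: f_y(-4, y) = -3*y**2 - 10*y + 6; no integer root y with |y| ≤ 4.
  x = -3: f_y(-3, y) = -3*y**2 - 12*y - 5; no integer root y with |y| ≤ 4.
  x = -2: f_y(-2, y) = -3*y**2 - 14*y - 14; no integer root y with |y| ≤ 4.
  x = -1: f_y(-1, y) = -3*y**2 - 16*y - 21; vanishes at y ∈ {-3}. (-1, -3): f_x = 0, f = 0 — SINGULAR.
  x = 0: f_y(0, y) = -3*y**2 - 18*y - 26; no integer root y with |y| ≤ 4.
  x = 1: f_y(1, y) = -3*y**2 - 20*y - 29; no integer root y with |y| ≤ 4.
  x = 2: f_y(2, y) = -3*y**2 - 22*y - 30; no integer root y with |y| ≤ 4.
  x = 3: f_y(3, y) = -3*y**2 - 24*y - 29; no integer root y with |y| ≤ 4.
  x = 4: f_y(4, y) = -3*y**2 - 26*y - 26; no integer root y with |y| ≤ 4.
Only singular point on the grid: (-1, -3).
Classify: substitute x = -1 + u, y = -3 + v and expand: f = -u**3 + u**2*v - u*v**2 - v**3 + v**2.
No constant or linear terms (consistent with a singular point). Quadratic part: v**2. Cubic part: -u**3 + u**2*v - u*v**2 - v**3.
The quadratic part v**2 is a perfect square, so there is a single (double) tangent line v = 0, i.e. y = -3. Restricting the cubic part to that line (v = 0) leaves -u**3 ≠ 0, so f is not divisible by v and the branch is v² ≈ u**3 to lowest order — this is a cusp.
Classification: cusp.


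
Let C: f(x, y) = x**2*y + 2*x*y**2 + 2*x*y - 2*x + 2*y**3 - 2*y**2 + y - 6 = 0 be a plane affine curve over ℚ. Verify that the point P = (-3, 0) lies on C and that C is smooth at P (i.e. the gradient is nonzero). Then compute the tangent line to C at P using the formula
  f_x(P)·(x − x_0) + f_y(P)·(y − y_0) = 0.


Tangent line at P: -2*x + 4*y - 6 = 0.

Step 1: f(-3, 0) = 0, so P lies on C.
Step 2: partial derivatives
  f_x(x, y) = 2*x*y + 2*y**2 + 2*y - 2, f_y(x, y) = x**2 + 4*x*y + 2*x + 6*y**2 - 4*y + 1.
  f_x(P) = -2, f_y(P) = 4 (gradient nonzero, so P is smooth).
Step 3: tangent line at P: -2·(x − -3) + 4·(y − 0) = 0.
Expanding: -2*x + 4*y - 6 = 0.


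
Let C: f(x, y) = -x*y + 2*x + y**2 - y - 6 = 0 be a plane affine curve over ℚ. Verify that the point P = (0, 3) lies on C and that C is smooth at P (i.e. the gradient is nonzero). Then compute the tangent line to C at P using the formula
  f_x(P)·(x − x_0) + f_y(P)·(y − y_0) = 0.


Tangent line at P: -x + 5*y - 15 = 0.

Step 1: f(0, 3) = 0, so P lies on C.
Step 2: partial derivatives
  f_x(x, y) = 2 - y, f_y(x, y) = -x + 2*y - 1.
  f_x(P) = -1, f_y(P) = 5 (gradient nonzero, so P is smooth).
Step 3: tangent line at P: -1·(x − 0) + 5·(y − 3) = 0.
Expanding: -x + 5*y - 15 = 0.


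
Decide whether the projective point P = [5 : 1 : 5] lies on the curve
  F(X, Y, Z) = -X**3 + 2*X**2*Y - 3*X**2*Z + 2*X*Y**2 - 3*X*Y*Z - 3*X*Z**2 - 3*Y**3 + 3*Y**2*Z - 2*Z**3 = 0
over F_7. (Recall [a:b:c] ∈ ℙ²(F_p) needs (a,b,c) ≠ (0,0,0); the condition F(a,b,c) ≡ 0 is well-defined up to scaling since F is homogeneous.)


F(5,1,5) ≡ 6 (mod 7); P is NOT on the curve.

Evaluate F(5, 1, 5) term-by-term (mod 7).
  -X**3 ↦ -1·125·1·1 = -125
  2*X**2*Y ↦ 2·25·1·1 = 50
  -3*X**2*Z ↦ -3·25·1·5 = -375
  2*X*Y**2 ↦ 2·5·1·1 = 10
  -3*X*Y*Z ↦ -3·5·1·5 = -75
  -3*X*Z**2 ↦ -3·5·1·25 = -375
  -3*Y**3 ↦ -3·1·1·1 = -3
  3*Y**2*Z ↦ 3·1·1·5 = 15
  -2*Z**3 ↦ -2·1·1·125 = -250
Sum: F(5, 1, 5) = (-125) + (50) + (-375) + (10) + (-75) + (-375) + (-3) + (15) + (-250) = -1128.
Reducing mod 7: -1128 ≡ 6 (mod 7).
Since F(a, b, c) ≡ 6 ≠ 0 (mod 7), P does NOT lie on the curve.


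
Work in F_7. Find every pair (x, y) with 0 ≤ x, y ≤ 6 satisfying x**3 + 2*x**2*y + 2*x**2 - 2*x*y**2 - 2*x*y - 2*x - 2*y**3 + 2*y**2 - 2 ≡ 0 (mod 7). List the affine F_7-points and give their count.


Affine F_7-points: {(0, 4), (4, 4), (6, 1)}; count = 3.

For each of the 49 pairs (x, y) ∈ F_7², evaluate f(x, y) mod 7. Record the zeros.
  x = 0: [0↦5, 1↦5, 2↦4, 3↦4, 4↦0, 5↦1, 6↦2]  zeros at y ∈ {4}
  x = 1: [0↦6, 1↦4, 2↦4, 3↦1, 4↦4, 5↦1, 6↦1]  zeros at y ∈ ∅
  x = 2: [0↦3, 1↦3, 2↦1, 3↦6, 4↦6, 5↦3, 6↦6]  zeros at y ∈ ∅
  x = 3: [0↦2, 1↦1, 2↦1, 3↦4, 4↦5, 5↦6, 6↦2]  zeros at y ∈ ∅
  x = 4: [0↦2, 1↦4, 2↦3, 3↦1, 4↦0, 5↦2, 6↦2]  zeros at y ∈ {4}
  x = 5: [0↦2, 1↦4, 2↦6, 3↦3, 4↦4, 5↦4, 6↦5]  zeros at y ∈ ∅
  x = 6: [0↦1, 1↦0, 2↦2, 3↦2, 4↦2, 5↦4, 6↦3]  zeros at y ∈ {1}
Collecting zeros: affine points = {(0, 4), (4, 4), (6, 1)}.
Total count |C(F_7)_aff| = 3.


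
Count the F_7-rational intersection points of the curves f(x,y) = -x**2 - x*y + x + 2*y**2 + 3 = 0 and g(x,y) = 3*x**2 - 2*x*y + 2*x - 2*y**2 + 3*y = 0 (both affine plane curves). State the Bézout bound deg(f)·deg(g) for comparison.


Common zeros: ∅; count = 0; Bézout bound = 4.

deg(f) = 2, deg(g) = 2, so Bézout bound = 4.
Scan x ∈ F_7. For each x, list the y ∈ F_7 with f(x, y) ≡ 0 and those with g(x, y) ≡ 0 (mod 7); the common zeros in that column are the intersection.
  x = 0: f ≡ 0 at y ∈ {3, 4}; g ≡ 0 at y ∈ {0, 5}; common: ∅.
  x = 1: f ≡ 0 at y ∈ ∅; g ≡ 0 at y ∈ ∅; common: ∅.
  x = 2: f ≡ 0 at y ∈ ∅; g ≡ 0 at y ∈ ∅; common: ∅.
  x = 3: f ≡ 0 at y ∈ ∅; g ≡ 0 at y ∈ {1}; common: ∅.
  x = 4: f ≡ 0 at y ∈ {4, 5}; g ≡ 0 at y ∈ {0, 1}; common: ∅.
  x = 5: f ≡ 0 at y ∈ {3}; g ≡ 0 at y ∈ {2, 5}; common: ∅.
  x = 6: f ≡ 0 at y ∈ {5}; g ≡ 0 at y ∈ ∅; common: ∅.
Collecting: common zeros = ∅, so the count is 0.
Comparison with the Bézout bound: 0 ≤ 4 = deg(f)·deg(g), as expected for curves with no common component (the affine F_7-count falls short of the bound because intersections may lie at infinity, over extension fields, or carry multiplicity).


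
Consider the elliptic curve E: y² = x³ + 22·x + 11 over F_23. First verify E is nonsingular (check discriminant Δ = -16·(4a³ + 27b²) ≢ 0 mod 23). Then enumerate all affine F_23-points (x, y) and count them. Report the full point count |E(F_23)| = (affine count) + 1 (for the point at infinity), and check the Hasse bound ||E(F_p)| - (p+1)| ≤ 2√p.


Affine points = {(3, 9), (3, 14), (4, 5), (4, 18), (5, 4), (5, 19), (7, 5), (7, 18), (8, 3), (8, 20), (9, 8), (9, 15), (10, 9), (10, 14), (12, 5), (12, 18), (14, 2), (14, 21), (15, 6), (15, 17), (17, 10), (17, 13), (18, 11), (18, 12)}; affine count = 24; |E(F_23)| = 25.

Discriminant check: Δ ∝ 4a³ + 27b² = 4·22³ + 27·11² = 4·10648 + 27·121 ≡ 20 (mod 23). Nonzero ⇒ E is nonsingular.
For each x ∈ F_23, compute rhs = x³ + 22·x + 11 mod 23, then count y ∈ F_23 with y² ≡ rhs.
  x = 0: rhs = 11, matching y values: none (0 points).
  x = 1: rhs = 11, matching y values: none (0 points).
  x = 2: rhs = 17, matching y values: none (0 points).
  x = 3: rhs = 12, matching y values: 9, 14 (2 points).
  x = 4: rhs = 2, matching y values: 5, 18 (2 points).
  x = 5: rhs = 16, matching y values: 4, 19 (2 points).
  x = 6: rhs = 14, matching y values: none (0 points).
  x = 7: rhs = 2, matching y values: 5, 18 (2 points).
  x = 8: rhs = 9, matching y values: 3, 20 (2 points).
  x = 9: rhs = 18, matching y values: 8, 15 (2 points).
  x = 10: rhs = 12, matching y values: 9, 14 (2 points).
  x = 11: rhs = 20, matching y values: none (0 points).
  x = 12: rhs = 2, matching y values: 5, 18 (2 points).
  x = 13: rhs = 10, matching y values: none (0 points).
  x = 14: rhs = 4, matching y values: 2, 21 (2 points).
  x = 15: rhs = 13, matching y values: 6, 17 (2 points).
  x = 16: rhs = 20, matching y values: none (0 points).
  x = 17: rhs = 8, matching y values: 10, 13 (2 points).
  x = 18: rhs = 6, matching y values: 11, 12 (2 points).
  x = 19: rhs = 20, matching y values: none (0 points).
  x = 20: rhs = 10, matching y values: none (0 points).
  x = 21: rhs = 5, matching y values: none (0 points).
  x = 22: rhs = 11, matching y values: none (0 points).
Total affine count: 24.
Full point count |E(F_23)| = 24 + 1 = 25.
Hasse bound: |25 − (23+1)| = |1| = 1 ≤ 2√23 ≈ 9.5917 ✓.


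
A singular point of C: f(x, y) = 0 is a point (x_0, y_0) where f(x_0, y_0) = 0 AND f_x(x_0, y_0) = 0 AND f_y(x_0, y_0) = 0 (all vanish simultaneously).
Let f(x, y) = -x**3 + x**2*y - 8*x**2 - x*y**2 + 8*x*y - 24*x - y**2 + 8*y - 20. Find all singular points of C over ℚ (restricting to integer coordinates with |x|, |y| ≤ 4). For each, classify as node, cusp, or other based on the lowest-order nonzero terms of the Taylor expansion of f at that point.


Singular points: {(-2, 2)}; classification: cusp.

Compute partial derivatives:
  f_x = -3*x**2 + 2*x*y - 16*x - y**2 + 8*y - 24.
  f_y = x**2 - 2*x*y + 8*x - 2*y + 8.
Scan x_0 ∈ {−4, ..., 4}. For each x_0, f_y(x_0, y) is a polynomial in y; find its integer roots y ∈ {−4, ..., 4}, then test f_x and f at those candidates.
  x = -4: f_y(-4, y) = 6*y - 8; no integer root y with |y| ≤ 4.
  x = -3: f_y(-3, y) = 4*y - 7; no integer root y with |y| ≤ 4.
  x = -2: f_y(-2, y) = 2*y - 4; vanishes at y ∈ {2}. (-2, 2): f_x = 0, f = 0 — SINGULAR.
  x = -1: f_y(-1, y) = 1; no integer root y with |y| ≤ 4.
  x = 0: f_y(0, y) = 8 - 2*y; vanishes at y ∈ {4}. (0, 4): f_x = -8 ≠ 0.
  x = 1: f_y(1, y) = 17 - 4*y; no integer root y with |y| ≤ 4.
  x = 2: f_y(2, y) = 28 - 6*y; no integer root y with |y| ≤ 4.
  x = 3: f_y(3, y) = 41 - 8*y; no integer root y with |y| ≤ 4.
  x = 4: f_y(4, y) = 56 - 10*y; no integer root y with |y| ≤ 4.
Only singular point on the grid: (-2, 2).
Classify: substitute x = -2 + u, y = 2 + v and expand: f = -u**3 + u**2*v - u*v**2 + v**2.
No constant or linear terms (consistent with a singular point). Quadratic part: v**2. Cubic part: -u**3 + u**2*v - u*v**2.
The quadratic part v**2 is a perfect square, so there is a single (double) tangent line v = 0, i.e. y = 2. Restricting the cubic part to that line (v = 0) leaves -u**3 ≠ 0, so f is not divisible by v and the branch is v² ≈ u**3 to lowest order — this is a cusp.
Classification: cusp.


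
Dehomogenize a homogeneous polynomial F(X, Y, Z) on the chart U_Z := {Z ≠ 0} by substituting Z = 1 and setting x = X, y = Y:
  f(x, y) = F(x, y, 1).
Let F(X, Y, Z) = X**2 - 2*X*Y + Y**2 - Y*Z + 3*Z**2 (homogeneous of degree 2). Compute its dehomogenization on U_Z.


f(x, y) = x**2 - 2*x*y + y**2 - y + 3

On U_Z we set Z = 1. Each monomial c·X^i·Y^j·Z^k in F becomes c·x^i·y^j·1^k = c·x^i·y^j.
Substituting Z = 1: F(X, Y, 1) = x**2 - 2*x*y + y**2 - y + 3.
Note: deg(f) ≤ deg(F) = 2; strict inequality happens when F is divisible by Z (lost terms).


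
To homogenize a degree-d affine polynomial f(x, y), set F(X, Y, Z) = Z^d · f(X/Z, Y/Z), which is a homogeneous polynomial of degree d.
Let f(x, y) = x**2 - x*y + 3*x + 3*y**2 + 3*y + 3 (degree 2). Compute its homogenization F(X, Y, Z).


F(X, Y, Z) = X**2 - X*Y + 3*X*Z + 3*Y**2 + 3*Y*Z + 3*Z**2

deg(f) = 2.
Substitute x = X/Z, y = Y/Z into f, then multiply by Z^2.
  monomial 1·x^2·y^0 ↦ 1·X^2·Y^0·Z^0.
  monomial -1·x^1·y^1 ↦ -1·X^1·Y^1·Z^0.
  monomial 3·x^1·y^0 ↦ 3·X^1·Y^0·Z^1.
  monomial 3·x^0·y^2 ↦ 3·X^0·Y^2·Z^0.
  monomial 3·x^0·y^1 ↦ 3·X^0·Y^1·Z^1.
  monomial 3·x^0·y^0 ↦ 3·X^0·Y^0·Z^2.
Collecting: F(X, Y, Z) = X**2 - X*Y + 3*X*Z + 3*Y**2 + 3*Y*Z + 3*Z**2.


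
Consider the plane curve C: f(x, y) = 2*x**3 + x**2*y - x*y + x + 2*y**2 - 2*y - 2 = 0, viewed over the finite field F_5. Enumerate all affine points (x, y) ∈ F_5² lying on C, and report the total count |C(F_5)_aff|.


Affine F_5-points: {(0, 3), (1, 2), (1, 4), (3, 0), (3, 3), (4, 0)}; count = 6.

For each of the 25 pairs (x, y) ∈ F_5², evaluate f(x, y) mod 5. Record the zeros.
  x = 0: [0↦3, 1↦3, 2↦2, 3↦0, 4↦2]  zeros at y ∈ {3}
  x = 1: [0↦1, 1↦1, 2↦0, 3↦3, 4↦0]  zeros at y ∈ {2, 4}
  x = 2: [0↦1, 1↦3, 2↦4, 3↦4, 4↦3]  zeros at y ∈ ∅
  x = 3: [0↦0, 1↦1, 2↦1, 3↦0, 4↦3]  zeros at y ∈ {0, 3}
  x = 4: [0↦0, 1↦2, 2↦3, 3↦3, 4↦2]  zeros at y ∈ {0}
Collecting zeros: affine points = {(0, 3), (1, 2), (1, 4), (3, 0), (3, 3), (4, 0)}.
Total count |C(F_5)_aff| = 6.


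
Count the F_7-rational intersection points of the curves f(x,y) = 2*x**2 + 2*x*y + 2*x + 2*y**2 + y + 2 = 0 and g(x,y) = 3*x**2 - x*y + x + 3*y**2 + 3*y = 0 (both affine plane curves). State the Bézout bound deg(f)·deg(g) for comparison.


Common zeros: {(2, 0), (4, 6)}; count = 2; Bézout bound = 4.

deg(f) = 2, deg(g) = 2, so Bézout bound = 4.
Scan x ∈ F_7. For each x, list the y ∈ F_7 with f(x, y) ≡ 0 and those with g(x, y) ≡ 0 (mod 7); the common zeros in that column are the intersection.
  x = 0: f ≡ 0 at y ∈ ∅; g ≡ 0 at y ∈ {0, 6}; common: ∅.
  x = 1: f ≡ 0 at y ∈ ∅; g ≡ 0 at y ∈ ∅; common: ∅.
  x = 2: f ≡ 0 at y ∈ {0, 1}; g ≡ 0 at y ∈ {0, 2}; common: {0}.
  x = 3: f ≡ 0 at y ∈ {1, 6}; g ≡ 0 at y ∈ {2, 5}; common: ∅.
  x = 4: f ≡ 0 at y ∈ {0, 6}; g ≡ 0 at y ∈ {6}; common: {6}.
  x = 5: f ≡ 0 at y ∈ ∅; g ≡ 0 at y ∈ ∅; common: ∅.
  x = 6: f ≡ 0 at y ∈ ∅; g ≡ 0 at y ∈ ∅; common: ∅.
Collecting: common zeros = {(2, 0), (4, 6)}, so the count is 2.
Comparison with the Bézout bound: 2 ≤ 4 = deg(f)·deg(g), as expected for curves with no common component (the affine F_7-count falls short of the bound because intersections may lie at infinity, over extension fields, or carry multiplicity).


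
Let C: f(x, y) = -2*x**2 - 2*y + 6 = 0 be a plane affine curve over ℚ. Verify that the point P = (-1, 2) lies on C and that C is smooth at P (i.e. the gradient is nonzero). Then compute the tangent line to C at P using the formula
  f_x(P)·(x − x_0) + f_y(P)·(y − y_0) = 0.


Tangent line at P: 4*x - 2*y + 8 = 0.

Step 1: f(-1, 2) = 0, so P lies on C.
Step 2: partial derivatives
  f_x(x, y) = -4*x, f_y(x, y) = -2.
  f_x(P) = 4, f_y(P) = -2 (gradient nonzero, so P is smooth).
Step 3: tangent line at P: 4·(x − -1) + -2·(y − 2) = 0.
Expanding: 4*x - 2*y + 8 = 0.


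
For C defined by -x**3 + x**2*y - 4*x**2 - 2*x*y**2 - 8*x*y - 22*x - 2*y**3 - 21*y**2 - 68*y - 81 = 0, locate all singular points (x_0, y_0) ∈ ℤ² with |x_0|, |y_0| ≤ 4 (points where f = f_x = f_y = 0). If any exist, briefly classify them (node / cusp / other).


Singular points: {(-2, -3)}; classification: node.

Compute partial derivatives:
  f_x = -3*x**2 + 2*x*y - 8*x - 2*y**2 - 8*y - 22.
  f_y = x**2 - 4*x*y - 8*x - 6*y**2 - 42*y - 68.
Scan x_0 ∈ {−4, ..., 4}. For each x_0, f_y(x_0, y) is a polynomial in y; find its integer roots y ∈ {−4, ..., 4}, then test f_x and f at those candidates.
  x = -4: f_y(-4, y) = -6*y**2 - 26*y - 20; vanishes at y ∈ {-1}. (-4, -1): f_x = -24 ≠ 0.
  x = -3: f_y(-3, y) = -6*y**2 - 30*y - 35; no integer root y with |y| ≤ 4.
  x = -2: f_y(-2, y) = -6*y**2 - 34*y - 48; vanishes at y ∈ {-3}. (-2, -3): f_x = 0, f = 0 — SINGULAR.
  x = -1: f_y(-1, y) = -6*y**2 - 38*y - 59; no integer root y with |y| ≤ 4.
  x = 0: f_y(0, y) = -6*y**2 - 42*y - 68; no integer root y with |y| ≤ 4.
  x = 1: f_y(1, y) = -6*y**2 - 46*y - 75; no integer root y with |y| ≤ 4.
  x = 2: f_y(2, y) = -6*y**2 - 50*y - 80; no integer root y with |y| ≤ 4.
  x = 3: f_y(3, y) = -6*y**2 - 54*y - 83; no integer root y with |y| ≤ 4.
  x = 4: f_y(4, y) = -6*y**2 - 58*y - 84; no integer root y with |y| ≤ 4.
Only singular point on the grid: (-2, -3).
Classify: substitute x = -2 + u, y = -3 + v and expand: f = -u**3 + u**2*v - u**2 - 2*u*v**2 - 2*v**3 + v**2.
No constant or linear terms (consistent with a singular point). Quadratic part: -u**2 + v**2. Cubic part: -u**3 + u**2*v - 2*u*v**2 - 2*v**3.
The quadratic part v**2 - u**2 = (v − u)(v + u) splits into two distinct linear factors, so there are two distinct tangent lines y − -3 = ±(x − -2) — this is a node (ordinary double point).
Classification: node.


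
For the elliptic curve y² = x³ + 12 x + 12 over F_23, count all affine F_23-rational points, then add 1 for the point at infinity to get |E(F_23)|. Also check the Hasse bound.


Affine points = {(0, 9), (0, 14), (1, 5), (1, 18), (3, 11), (3, 12), (4, 3), (4, 20), (5, 6), (5, 17), (6, 1), (6, 22), (7, 5), (7, 18), (11, 7), (11, 16), (14, 7), (14, 16), (15, 5), (15, 18), (17, 0), (20, 8), (20, 15), (21, 7), (21, 16)}; affine count = 25; |E(F_23)| = 26.

Discriminant check: Δ ∝ 4a³ + 27b² = 4·12³ + 27·12² = 4·1728 + 27·144 ≡ 13 (mod 23). Nonzero ⇒ E is nonsingular.
For each x ∈ F_23, compute rhs = x³ + 12·x + 12 mod 23, then count y ∈ F_23 with y² ≡ rhs.
  x = 0: rhs = 12, matching y values: 9, 14 (2 points).
  x = 1: rhs = 2, matching y values: 5, 18 (2 points).
  x = 2: rhs = 21, matching y values: none (0 points).
  x = 3: rhs = 6, matching y values: 11, 12 (2 points).
  x = 4: rhs = 9, matching y values: 3, 20 (2 points).
  x = 5: rhs = 13, matching y values: 6, 17 (2 points).
  x = 6: rhs = 1, matching y values: 1, 22 (2 points).
  x = 7: rhs = 2, matching y values: 5, 18 (2 points).
  x = 8: rhs = 22, matching y values: none (0 points).
  x = 9: rhs = 21, matching y values: none (0 points).
  x = 10: rhs = 5, matching y values: none (0 points).
  x = 11: rhs = 3, matching y values: 7, 16 (2 points).
  x = 12: rhs = 21, matching y values: none (0 points).
  x = 13: rhs = 19, matching y values: none (0 points).
  x = 14: rhs = 3, matching y values: 7, 16 (2 points).
  x = 15: rhs = 2, matching y values: 5, 18 (2 points).
  x = 16: rhs = 22, matching y values: none (0 points).
  x = 17: rhs = 0, matching y values: 0 (1 points).
  x = 18: rhs = 11, matching y values: none (0 points).
  x = 19: rhs = 15, matching y values: none (0 points).
  x = 20: rhs = 18, matching y values: 8, 15 (2 points).
  x = 21: rhs = 3, matching y values: 7, 16 (2 points).
  x = 22: rhs = 22, matching y values: none (0 points).
Total affine count: 25.
Full point count |E(F_23)| = 25 + 1 = 26.
Hasse bound: |26 − (23+1)| = |2| = 2 ≤ 2√23 ≈ 9.5917 ✓.


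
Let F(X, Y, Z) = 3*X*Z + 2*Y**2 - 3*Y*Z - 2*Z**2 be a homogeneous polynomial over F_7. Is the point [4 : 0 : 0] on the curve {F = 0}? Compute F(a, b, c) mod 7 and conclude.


F(4,0,0) ≡ 0 (mod 7); P is on the curve.

Evaluate F(4, 0, 0) term-by-term (mod 7).
  3*X*Z ↦ 3·4·1·0 = 0
  2*Y**2 ↦ 2·1·0·1 = 0
  -3*Y*Z ↦ -3·1·0·0 = 0
  -2*Z**2 ↦ -2·1·1·0 = 0
Sum: F(4, 0, 0) = (0) + (0) + (0) + (0) = 0.
Reducing mod 7: 0 ≡ 0 (mod 7).
Since F(a, b, c) ≡ 0 (mod 7), P lies on the curve.


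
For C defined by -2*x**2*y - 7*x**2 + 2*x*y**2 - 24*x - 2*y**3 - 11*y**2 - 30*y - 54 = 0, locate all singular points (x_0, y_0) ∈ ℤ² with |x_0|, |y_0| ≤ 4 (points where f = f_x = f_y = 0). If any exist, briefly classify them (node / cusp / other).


Singular points: {(-3, -3)}; classification: node.

Compute partial derivatives:
  f_x = -4*x*y - 14*x + 2*y**2 - 24.
  f_y = -2*x**2 + 4*x*y - 6*y**2 - 22*y - 30.
Scan x_0 ∈ {−4, ..., 4}. For each x_0, f_y(x_0, y) is a polynomial in y; find its integer roots y ∈ {−4, ..., 4}, then test f_x and f at those candidates.
  x = -4: f_y(-4, y) = -6*y**2 - 38*y - 62; no integer root y with |y| ≤ 4.
  x = -3: f_y(-3, y) = -6*y**2 - 34*y - 48; vanishes at y ∈ {-3}. (-3, -3): f_x = 0, f = 0 — SINGULAR.
  x = -2: f_y(-2, y) = -6*y**2 - 30*y - 38; no integer root y with |y| ≤ 4.
  x = -1: f_y(-1, y) = -6*y**2 - 26*y - 32; no integer root y with |y| ≤ 4.
  x = 0: f_y(0, y) = -6*y**2 - 22*y - 30; no integer root y with |y| ≤ 4.
  x = 1: f_y(1, y) = -6*y**2 - 18*y - 32; no integer root y with |y| ≤ 4.
  x = 2: f_y(2, y) = -6*y**2 - 14*y - 38; no integer root y with |y| ≤ 4.
  x = 3: f_y(3, y) = -6*y**2 - 10*y - 48; no integer root y with |y| ≤ 4.
  x = 4: f_y(4, y) = -6*y**2 - 6*y - 62; no integer root y with |y| ≤ 4.
Only singular point on the grid: (-3, -3).
Classify: substitute x = -3 + u, y = -3 + v and expand: f = -2*u**2*v - u**2 + 2*u*v**2 - 2*v**3 + v**2.
No constant or linear terms (consistent with a singular point). Quadratic part: -u**2 + v**2. Cubic part: -2*u**2*v + 2*u*v**2 - 2*v**3.
The quadratic part v**2 - u**2 = (v − u)(v + u) splits into two distinct linear factors, so there are two distinct tangent lines y − -3 = ±(x − -3) — this is a node (ordinary double point).
Classification: node.


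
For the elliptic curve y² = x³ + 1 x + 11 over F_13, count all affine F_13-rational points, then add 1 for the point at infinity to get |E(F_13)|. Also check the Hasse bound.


Affine points = {(1, 0), (4, 1), (4, 12), (6, 5), (6, 8), (7, 6), (7, 7), (11, 1), (11, 12), (12, 3), (12, 10)}; affine count = 11; |E(F_13)| = 12.

Discriminant check: Δ ∝ 4a³ + 27b² = 4·1³ + 27·11² = 4·1 + 27·121 ≡ 8 (mod 13). Nonzero ⇒ E is nonsingular.
For each x ∈ F_13, compute rhs = x³ + 1·x + 11 mod 13, then count y ∈ F_13 with y² ≡ rhs.
  x = 0: rhs = 11, matching y values: none (0 points).
  x = 1: rhs = 0, matching y values: 0 (1 points).
  x = 2: rhs = 8, matching y values: none (0 points).
  x = 3: rhs = 2, matching y values: none (0 points).
  x = 4: rhs = 1, matching y values: 1, 12 (2 points).
  x = 5: rhs = 11, matching y values: none (0 points).
  x = 6: rhs = 12, matching y values: 5, 8 (2 points).
  x = 7: rhs = 10, matching y values: 6, 7 (2 points).
  x = 8: rhs = 11, matching y values: none (0 points).
  x = 9: rhs = 8, matching y values: none (0 points).
  x = 10: rhs = 7, matching y values: none (0 points).
  x = 11: rhs = 1, matching y values: 1, 12 (2 points).
  x = 12: rhs = 9, matching y values: 3, 10 (2 points).
Total affine count: 11.
Full point count |E(F_13)| = 11 + 1 = 12.
Hasse bound: |12 − (13+1)| = |-2| = 2 ≤ 2√13 ≈ 7.2111 ✓.


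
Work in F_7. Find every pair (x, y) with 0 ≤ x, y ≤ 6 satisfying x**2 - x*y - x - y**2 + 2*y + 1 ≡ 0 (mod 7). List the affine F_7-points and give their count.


Affine F_7-points: {(0, 4), (0, 5), (3, 0), (3, 6), (4, 6), (5, 0), (5, 4), (6, 5)}; count = 8.

For each of the 49 pairs (x, y) ∈ F_7², evaluate f(x, y) mod 7. Record the zeros.
  x = 0: [0↦1, 1↦2, 2↦1, 3↦5, 4↦0, 5↦0, 6↦5]  zeros at y ∈ {4, 5}
  x = 1: [0↦1, 1↦1, 2↦6, 3↦2, 4↦3, 5↦2, 6↦6]  zeros at y ∈ ∅
  x = 2: [0↦3, 1↦2, 2↦6, 3↦1, 4↦1, 5↦6, 6↦2]  zeros at y ∈ ∅
  x = 3: [0↦0, 1↦5, 2↦1, 3↦2, 4↦1, 5↦5, 6↦0]  zeros at y ∈ {0, 6}
  x = 4: [0↦6, 1↦3, 2↦5, 3↦5, 4↦3, 5↦6, 6↦0]  zeros at y ∈ {6}
  x = 5: [0↦0, 1↦3, 2↦4, 3↦3, 4↦0, 5↦2, 6↦2]  zeros at y ∈ {0, 4}
  x = 6: [0↦3, 1↦5, 2↦5, 3↦3, 4↦6, 5↦0, 6↦6]  zeros at y ∈ {5}
Collecting zeros: affine points = {(0, 4), (0, 5), (3, 0), (3, 6), (4, 6), (5, 0), (5, 4), (6, 5)}.
Total count |C(F_7)_aff| = 8.


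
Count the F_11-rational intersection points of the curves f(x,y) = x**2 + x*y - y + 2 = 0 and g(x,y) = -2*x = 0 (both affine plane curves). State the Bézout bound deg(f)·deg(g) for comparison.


Common zeros: {(0, 2)}; count = 1; Bézout bound = 2.

deg(f) = 2, deg(g) = 1, so Bézout bound = 2.
Scan x ∈ F_11. For each x, list the y ∈ F_11 with f(x, y) ≡ 0 and those with g(x, y) ≡ 0 (mod 11); the common zeros in that column are the intersection.
  x = 0: f ≡ 0 at y ∈ {2}; g ≡ 0 at y ∈ {0, 1, 2, 3, 4, 5, 6, 7, 8, 9, 10}; common: {2}.
  x = 1: f ≡ 0 at y ∈ ∅; g ≡ 0 at y ∈ ∅; common: ∅.
  x = 2: f ≡ 0 at y ∈ {5}; g ≡ 0 at y ∈ ∅; common: ∅.
  x = 3: f ≡ 0 at y ∈ {0}; g ≡ 0 at y ∈ ∅; common: ∅.
  x = 4: f ≡ 0 at y ∈ {5}; g ≡ 0 at y ∈ ∅; common: ∅.
  x = 5: f ≡ 0 at y ∈ {7}; g ≡ 0 at y ∈ ∅; common: ∅.
  x = 6: f ≡ 0 at y ∈ {10}; g ≡ 0 at y ∈ ∅; common: ∅.
  x = 7: f ≡ 0 at y ∈ {8}; g ≡ 0 at y ∈ ∅; common: ∅.
  x = 8: f ≡ 0 at y ∈ {0}; g ≡ 0 at y ∈ ∅; common: ∅.
  x = 9: f ≡ 0 at y ∈ {2}; g ≡ 0 at y ∈ ∅; common: ∅.
  x = 10: f ≡ 0 at y ∈ {7}; g ≡ 0 at y ∈ ∅; common: ∅.
Collecting: common zeros = {(0, 2)}, so the count is 1.
Comparison with the Bézout bound: 1 ≤ 2 = deg(f)·deg(g), as expected for curves with no common component (the affine F_11-count falls short of the bound because intersections may lie at infinity, over extension fields, or carry multiplicity).


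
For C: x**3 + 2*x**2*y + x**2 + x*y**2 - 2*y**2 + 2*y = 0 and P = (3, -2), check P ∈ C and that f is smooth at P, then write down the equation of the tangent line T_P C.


Tangent line at P: 13*x + 16*y - 7 = 0.

Step 1: f(3, -2) = 0, so P lies on C.
Step 2: partial derivatives
  f_x(x, y) = 3*x**2 + 4*x*y + 2*x + y**2, f_y(x, y) = 2*x**2 + 2*x*y - 4*y + 2.
  f_x(P) = 13, f_y(P) = 16 (gradient nonzero, so P is smooth).
Step 3: tangent line at P: 13·(x − 3) + 16·(y − -2) = 0.
Expanding: 13*x + 16*y - 7 = 0.


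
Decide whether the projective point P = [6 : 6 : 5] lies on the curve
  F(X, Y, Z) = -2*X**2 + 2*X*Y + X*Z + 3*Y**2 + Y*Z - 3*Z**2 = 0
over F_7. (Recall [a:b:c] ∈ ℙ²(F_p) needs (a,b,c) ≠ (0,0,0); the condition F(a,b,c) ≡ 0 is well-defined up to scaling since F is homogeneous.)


F(6,6,5) ≡ 2 (mod 7); P is NOT on the curve.

Evaluate F(6, 6, 5) term-by-term (mod 7).
  -2*X**2 ↦ -2·36·1·1 = -72
  2*X*Y ↦ 2·6·6·1 = 72
  X*Z ↦ 1·6·1·5 = 30
  3*Y**2 ↦ 3·1·36·1 = 108
  Y*Z ↦ 1·1·6·5 = 30
  -3*Z**2 ↦ -3·1·1·25 = -75
Sum: F(6, 6, 5) = (-72) + (72) + (30) + (108) + (30) + (-75) = 93.
Reducing mod 7: 93 ≡ 2 (mod 7).
Since F(a, b, c) ≡ 2 ≠ 0 (mod 7), P does NOT lie on the curve.


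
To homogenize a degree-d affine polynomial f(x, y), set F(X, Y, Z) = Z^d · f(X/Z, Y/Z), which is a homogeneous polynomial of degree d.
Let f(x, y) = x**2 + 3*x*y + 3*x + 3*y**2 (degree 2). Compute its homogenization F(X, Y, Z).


F(X, Y, Z) = X**2 + 3*X*Y + 3*X*Z + 3*Y**2

deg(f) = 2.
Substitute x = X/Z, y = Y/Z into f, then multiply by Z^2.
  monomial 1·x^2·y^0 ↦ 1·X^2·Y^0·Z^0.
  monomial 3·x^1·y^1 ↦ 3·X^1·Y^1·Z^0.
  monomial 3·x^1·y^0 ↦ 3·X^1·Y^0·Z^1.
  monomial 3·x^0·y^2 ↦ 3·X^0·Y^2·Z^0.
Collecting: F(X, Y, Z) = X**2 + 3*X*Y + 3*X*Z + 3*Y**2.


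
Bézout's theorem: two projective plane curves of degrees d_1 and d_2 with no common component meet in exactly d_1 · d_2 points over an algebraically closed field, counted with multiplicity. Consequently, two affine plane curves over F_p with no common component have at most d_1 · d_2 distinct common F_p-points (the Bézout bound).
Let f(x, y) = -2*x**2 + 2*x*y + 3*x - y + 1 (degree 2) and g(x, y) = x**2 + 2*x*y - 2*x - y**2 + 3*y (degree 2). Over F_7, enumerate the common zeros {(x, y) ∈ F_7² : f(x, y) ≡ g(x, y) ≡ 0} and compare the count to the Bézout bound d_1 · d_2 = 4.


Common zeros: {(3, 3)}; count = 1; Bézout bound = 4.

deg(f) = 2, deg(g) = 2, so Bézout bound = 4.
Scan x ∈ F_7. For each x, list the y ∈ F_7 with f(x, y) ≡ 0 and those with g(x, y) ≡ 0 (mod 7); the common zeros in that column are the intersection.
  x = 0: f ≡ 0 at y ∈ {1}; g ≡ 0 at y ∈ {0, 3}; common: ∅.
  x = 1: f ≡ 0 at y ∈ {5}; g ≡ 0 at y ∈ {6}; common: ∅.
  x = 2: f ≡ 0 at y ∈ {5}; g ≡ 0 at y ∈ {0}; common: ∅.
  x = 3: f ≡ 0 at y ∈ {3}; g ≡ 0 at y ∈ {3, 6}; common: {3}.
  x = 4: f ≡ 0 at y ∈ ∅; g ≡ 0 at y ∈ ∅; common: ∅.
  x = 5: f ≡ 0 at y ∈ {3}; g ≡ 0 at y ∈ ∅; common: ∅.
  x = 6: f ≡ 0 at y ∈ {1}; g ≡ 0 at y ∈ ∅; common: ∅.
Collecting: common zeros = {(3, 3)}, so the count is 1.
Comparison with the Bézout bound: 1 ≤ 4 = deg(f)·deg(g), as expected for curves with no common component (the affine F_7-count falls short of the bound because intersections may lie at infinity, over extension fields, or carry multiplicity).


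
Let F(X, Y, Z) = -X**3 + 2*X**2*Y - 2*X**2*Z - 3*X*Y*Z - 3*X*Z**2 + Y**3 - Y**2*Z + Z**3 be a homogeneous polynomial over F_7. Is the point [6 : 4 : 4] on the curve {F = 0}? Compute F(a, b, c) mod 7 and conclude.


F(6,4,4) ≡ 0 (mod 7); P is on the curve.

Evaluate F(6, 4, 4) term-by-term (mod 7).
  -X**3 ↦ -1·216·1·1 = -216
  2*X**2*Y ↦ 2·36·4·1 = 288
  -2*X**2*Z ↦ -2·36·1·4 = -288
  -3*X*Y*Z ↦ -3·6·4·4 = -288
  -3*X*Z**2 ↦ -3·6·1·16 = -288
  Y**3 ↦ 1·1·64·1 = 64
  -Y**2*Z ↦ -1·1·16·4 = -64
  Z**3 ↦ 1·1·1·64 = 64
Sum: F(6, 4, 4) = (-216) + (288) + (-288) + (-288) + (-288) + (64) + (-64) + (64) = -728.
Reducing mod 7: -728 ≡ 0 (mod 7).
Since F(a, b, c) ≡ 0 (mod 7), P lies on the curve.


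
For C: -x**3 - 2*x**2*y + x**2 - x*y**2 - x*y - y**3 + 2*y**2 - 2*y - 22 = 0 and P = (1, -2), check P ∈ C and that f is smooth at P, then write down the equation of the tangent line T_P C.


Tangent line at P: 5*x - 21*y - 47 = 0.

Step 1: f(1, -2) = 0, so P lies on C.
Step 2: partial derivatives
  f_x(x, y) = -3*x**2 - 4*x*y + 2*x - y**2 - y, f_y(x, y) = -2*x**2 - 2*x*y - x - 3*y**2 + 4*y - 2.
  f_x(P) = 5, f_y(P) = -21 (gradient nonzero, so P is smooth).
Step 3: tangent line at P: 5·(x − 1) + -21·(y − -2) = 0.
Expanding: 5*x - 21*y - 47 = 0.


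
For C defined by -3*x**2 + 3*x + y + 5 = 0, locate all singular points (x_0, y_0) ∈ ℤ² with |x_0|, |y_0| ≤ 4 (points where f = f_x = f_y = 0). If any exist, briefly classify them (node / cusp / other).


No singular points in the scanned grid; C is smooth there.

Compute partial derivatives:
  f_x = 3 - 6*x.
  f_y = 1.
f_y = 1 is a nonzero constant, so f_y never vanishes: no point (x, y) can satisfy f = f_x = f_y = 0. In particular no (x, y) ∈ {−4, ..., 4}² is singular; the curve is smooth.


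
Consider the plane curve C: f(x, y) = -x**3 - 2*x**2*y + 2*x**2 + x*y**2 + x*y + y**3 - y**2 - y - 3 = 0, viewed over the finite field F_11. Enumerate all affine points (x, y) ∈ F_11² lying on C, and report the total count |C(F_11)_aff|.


Affine F_11-points: {(2, 8), (5, 9), (6, 2), (7, 8), (8, 3), (9, 1), (9, 6), (9, 7), (10, 0), (10, 5), (10, 8)}; count = 11.

For each of the 121 pairs (x, y) ∈ F_11², evaluate f(x, y) mod 11. Record the zeros.
  x = 0: [0↦8, 1↦7, 2↦10, 3↦1, 4↦8, 5↦4, 6↦6, 7↦9, 8↦8, 9↦9, 10↦7]  zeros at y ∈ ∅
  x = 1: [0↦9, 1↦8, 2↦2, 3↦8, 4↦10, 5↦3, 6↦4, 7↦8, 8↦10, 9↦5, 10↦10]  zeros at y ∈ ∅
  x = 2: [0↦8, 1↦3, 2↦6, 3↦1, 4↦5, 5↦2, 6↦9, 7↦10, 8↦0, 9↦7, 10↦4]  zeros at y ∈ {8}
  x = 3: [0↦10, 1↦8, 2↦5, 3↦7, 4↦9, 5↦6, 6↦4, 7↦9, 8↦5, 9↦9, 10↦5]  zeros at y ∈ ∅
  x = 4: [0↦9, 1↦6, 2↦4, 3↦9, 4↦5, 5↦9, 6↦5, 7↦10, 8↦8, 9↦5, 10↦7]  zeros at y ∈ ∅
  x = 5: [0↦10, 1↦2, 2↦8, 3↦1, 4↦9, 5↦5, 6↦6, 7↦7, 8↦3, 9↦0, 10↦4]  zeros at y ∈ {9}
  x = 6: [0↦7, 1↦1, 2↦0, 3↦10, 4↦4, 5↦10, 6↦1, 7↦5, 8↦6, 9↦10, 10↦1]  zeros at y ∈ {2}
  x = 7: [0↦5, 1↦8, 2↦7, 3↦8, 4↦6, 5↦7, 6↦6, 7↦9, 8↦0, 9↦7, 10↦3]  zeros at y ∈ {8}
  x = 8: [0↦9, 1↦6, 2↦1, 3↦0, 4↦9, 5↦1, 6↦4, 7↦2, 8↦1, 9↦7, 10↦4]  zeros at y ∈ {3}
  x = 9: [0↦2, 1↦0, 2↦9, 3↦2, 4↦7, 5↦8, 6↦0, 7↦0, 8↦3, 9↦4, 10↦9]  zeros at y ∈ {1, 6, 7}
  x = 10: [0↦0, 1↦6, 2↦3, 3↦8, 4↦5, 5↦0, 6↦10, 7↦8, 8↦0, 9↦3, 10↦1]  zeros at y ∈ {0, 5, 8}
Collecting zeros: affine points = {(2, 8), (5, 9), (6, 2), (7, 8), (8, 3), (9, 1), (9, 6), (9, 7), (10, 0), (10, 5), (10, 8)}.
Total count |C(F_11)_aff| = 11.


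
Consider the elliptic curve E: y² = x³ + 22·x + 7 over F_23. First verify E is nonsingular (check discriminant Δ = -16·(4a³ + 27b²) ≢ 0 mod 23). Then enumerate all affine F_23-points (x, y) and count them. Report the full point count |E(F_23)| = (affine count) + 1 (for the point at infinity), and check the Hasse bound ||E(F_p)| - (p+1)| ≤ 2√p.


Affine points = {(2, 6), (2, 17), (3, 10), (3, 13), (5, 9), (5, 14), (10, 10), (10, 13), (11, 4), (11, 19), (13, 11), (13, 12), (14, 0), (15, 3), (15, 20), (16, 4), (16, 19), (17, 2), (17, 21), (18, 5), (18, 18), (19, 4), (19, 19), (20, 11), (20, 12), (21, 1), (21, 22)}; affine count = 27; |E(F_23)| = 28.

Discriminant check: Δ ∝ 4a³ + 27b² = 4·22³ + 27·7² = 4·10648 + 27·49 ≡ 8 (mod 23). Nonzero ⇒ E is nonsingular.
For each x ∈ F_23, compute rhs = x³ + 22·x + 7 mod 23, then count y ∈ F_23 with y² ≡ rhs.
  x = 0: rhs = 7, matching y values: none (0 points).
  x = 1: rhs = 7, matching y values: none (0 points).
  x = 2: rhs = 13, matching y values: 6, 17 (2 points).
  x = 3: rhs = 8, matching y values: 10, 13 (2 points).
  x = 4: rhs = 21, matching y values: none (0 points).
  x = 5: rhs = 12, matching y values: 9, 14 (2 points).
  x = 6: rhs = 10, matching y values: none (0 points).
  x = 7: rhs = 21, matching y values: none (0 points).
  x = 8: rhs = 5, matching y values: none (0 points).
  x = 9: rhs = 14, matching y values: none (0 points).
  x = 10: rhs = 8, matching y values: 10, 13 (2 points).
  x = 11: rhs = 16, matching y values: 4, 19 (2 points).
  x = 12: rhs = 21, matching y values: none (0 points).
  x = 13: rhs = 6, matching y values: 11, 12 (2 points).
  x = 14: rhs = 0, matching y values: 0 (1 points).
  x = 15: rhs = 9, matching y values: 3, 20 (2 points).
  x = 16: rhs = 16, matching y values: 4, 19 (2 points).
  x = 17: rhs = 4, matching y values: 2, 21 (2 points).
  x = 18: rhs = 2, matching y values: 5, 18 (2 points).
  x = 19: rhs = 16, matching y values: 4, 19 (2 points).
  x = 20: rhs = 6, matching y values: 11, 12 (2 points).
  x = 21: rhs = 1, matching y values: 1, 22 (2 points).
  x = 22: rhs = 7, matching y values: none (0 points).
Total affine count: 27.
Full point count |E(F_23)| = 27 + 1 = 28.
Hasse bound: |28 − (23+1)| = |4| = 4 ≤ 2√23 ≈ 9.5917 ✓.


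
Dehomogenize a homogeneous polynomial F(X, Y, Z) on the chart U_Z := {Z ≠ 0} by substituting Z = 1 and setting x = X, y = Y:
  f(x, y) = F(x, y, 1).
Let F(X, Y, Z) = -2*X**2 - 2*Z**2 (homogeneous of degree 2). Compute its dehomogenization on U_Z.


f(x, y) = -2*x**2 - 2

On U_Z we set Z = 1. Each monomial c·X^i·Y^j·Z^k in F becomes c·x^i·y^j·1^k = c·x^i·y^j.
Substituting Z = 1: F(X, Y, 1) = -2*x**2 - 2.
Note: deg(f) ≤ deg(F) = 2; strict inequality happens when F is divisible by Z (lost terms).


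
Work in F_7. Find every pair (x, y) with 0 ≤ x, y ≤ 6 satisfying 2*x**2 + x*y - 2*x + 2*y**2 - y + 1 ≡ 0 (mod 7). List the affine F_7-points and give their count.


Affine F_7-points: {(0, 2)}; count = 1.

For each of the 49 pairs (x, y) ∈ F_7², evaluate f(x, y) mod 7. Record the zeros.
  x = 0: [0↦1, 1↦2, 2↦0, 3↦2, 4↦1, 5↦4, 6↦4]  zeros at y ∈ {2}
  x = 1: [0↦1, 1↦3, 2↦2, 3↦5, 4↦5, 5↦2, 6↦3]  zeros at y ∈ ∅
  x = 2: [0↦5, 1↦1, 2↦1, 3↦5, 4↦6, 5↦4, 6↦6]  zeros at y ∈ ∅
  x = 3: [0↦6, 1↦3, 2↦4, 3↦2, 4↦4, 5↦3, 6↦6]  zeros at y ∈ ∅
  x = 4: [0↦4, 1↦2, 2↦4, 3↦3, 4↦6, 5↦6, 6↦3]  zeros at y ∈ ∅
  x = 5: [0↦6, 1↦5, 2↦1, 3↦1, 4↦5, 5↦6, 6↦4]  zeros at y ∈ ∅
  x = 6: [0↦5, 1↦5, 2↦2, 3↦3, 4↦1, 5↦3, 6↦2]  zeros at y ∈ ∅
Collecting zeros: affine points = {(0, 2)}.
Total count |C(F_7)_aff| = 1.


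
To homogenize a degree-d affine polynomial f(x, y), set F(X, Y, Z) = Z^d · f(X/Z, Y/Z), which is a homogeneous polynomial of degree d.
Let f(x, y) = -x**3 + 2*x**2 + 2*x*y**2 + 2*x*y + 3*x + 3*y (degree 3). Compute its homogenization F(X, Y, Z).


F(X, Y, Z) = -X**3 + 2*X**2*Z + 2*X*Y**2 + 2*X*Y*Z + 3*X*Z**2 + 3*Y*Z**2

deg(f) = 3.
Substitute x = X/Z, y = Y/Z into f, then multiply by Z^3.
  monomial -1·x^3·y^0 ↦ -1·X^3·Y^0·Z^0.
  monomial 2·x^2·y^0 ↦ 2·X^2·Y^0·Z^1.
  monomial 2·x^1·y^2 ↦ 2·X^1·Y^2·Z^0.
  monomial 2·x^1·y^1 ↦ 2·X^1·Y^1·Z^1.
  monomial 3·x^1·y^0 ↦ 3·X^1·Y^0·Z^2.
  monomial 3·x^0·y^1 ↦ 3·X^0·Y^1·Z^2.
Collecting: F(X, Y, Z) = -X**3 + 2*X**2*Z + 2*X*Y**2 + 2*X*Y*Z + 3*X*Z**2 + 3*Y*Z**2.
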